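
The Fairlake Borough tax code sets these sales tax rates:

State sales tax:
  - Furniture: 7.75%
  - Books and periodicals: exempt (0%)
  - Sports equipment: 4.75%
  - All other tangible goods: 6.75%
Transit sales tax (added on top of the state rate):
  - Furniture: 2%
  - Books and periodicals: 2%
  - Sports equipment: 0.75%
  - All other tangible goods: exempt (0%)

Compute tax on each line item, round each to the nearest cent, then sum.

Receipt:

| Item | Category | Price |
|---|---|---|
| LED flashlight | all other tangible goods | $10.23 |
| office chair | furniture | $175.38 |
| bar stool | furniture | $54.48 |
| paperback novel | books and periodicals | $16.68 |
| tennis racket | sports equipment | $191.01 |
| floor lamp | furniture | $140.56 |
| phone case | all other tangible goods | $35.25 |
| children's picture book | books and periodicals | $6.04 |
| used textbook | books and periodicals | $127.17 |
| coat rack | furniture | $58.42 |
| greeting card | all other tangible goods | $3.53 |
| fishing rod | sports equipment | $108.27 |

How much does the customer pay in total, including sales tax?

LED flashlight $10.23: all other tangible goods → 6.75% + 0% transit = 6.75% → $0.69
Office chair $175.38: furniture → 7.75% + 2% transit = 9.75% → $17.10
Bar stool $54.48: furniture → 7.75% + 2% transit = 9.75% → $5.31
Paperback novel $16.68: books and periodicals → 0% + 2% transit = 2% → $0.33
Tennis racket $191.01: sports equipment → 4.75% + 0.75% transit = 5.5% → $10.51
Floor lamp $140.56: furniture → 7.75% + 2% transit = 9.75% → $13.70
Phone case $35.25: all other tangible goods → 6.75% + 0% transit = 6.75% → $2.38
Children's picture book $6.04: books and periodicals → 0% + 2% transit = 2% → $0.12
Used textbook $127.17: books and periodicals → 0% + 2% transit = 2% → $2.54
Coat rack $58.42: furniture → 7.75% + 2% transit = 9.75% → $5.70
Greeting card $3.53: all other tangible goods → 6.75% + 0% transit = 6.75% → $0.24
Fishing rod $108.27: sports equipment → 4.75% + 0.75% transit = 5.5% → $5.95
Subtotal = $927.02; tax = $64.57; total due = $991.59

$991.59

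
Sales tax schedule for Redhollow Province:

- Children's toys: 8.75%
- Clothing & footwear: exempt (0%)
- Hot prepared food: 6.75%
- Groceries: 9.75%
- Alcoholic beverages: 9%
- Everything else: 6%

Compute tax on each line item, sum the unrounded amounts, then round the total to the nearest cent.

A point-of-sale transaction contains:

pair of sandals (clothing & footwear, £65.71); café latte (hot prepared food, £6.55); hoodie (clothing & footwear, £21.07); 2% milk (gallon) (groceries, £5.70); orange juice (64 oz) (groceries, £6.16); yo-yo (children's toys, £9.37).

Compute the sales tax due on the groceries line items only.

£1.16

2% milk (gallon) £5.70: groceries → 9.75% → £0.55575
Orange juice (64 oz) £6.16: groceries → 9.75% → £0.6006
Tax on groceries: unrounded sum = £1.15635 → £1.16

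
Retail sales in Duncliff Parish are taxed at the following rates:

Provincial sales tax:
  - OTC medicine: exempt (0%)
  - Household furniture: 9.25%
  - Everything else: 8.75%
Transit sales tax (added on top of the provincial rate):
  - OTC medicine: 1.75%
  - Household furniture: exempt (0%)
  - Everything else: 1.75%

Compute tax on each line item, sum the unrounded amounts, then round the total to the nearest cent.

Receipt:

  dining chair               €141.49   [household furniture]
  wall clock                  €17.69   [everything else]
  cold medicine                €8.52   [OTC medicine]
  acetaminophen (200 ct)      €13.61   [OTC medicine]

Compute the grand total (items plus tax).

€196.64

Dining chair €141.49: household furniture → 9.25% + 0% transit = 9.25% → €13.087825
Wall clock €17.69: everything else → 8.75% + 1.75% transit = 10.5% → €1.85745
Cold medicine €8.52: OTC medicine → 0% + 1.75% transit = 1.75% → €0.1491
Acetaminophen (200 ct) €13.61: OTC medicine → 0% + 1.75% transit = 1.75% → €0.238175
Subtotal = €181.31; unrounded tax = €15.33255 → €15.33; total due = €196.64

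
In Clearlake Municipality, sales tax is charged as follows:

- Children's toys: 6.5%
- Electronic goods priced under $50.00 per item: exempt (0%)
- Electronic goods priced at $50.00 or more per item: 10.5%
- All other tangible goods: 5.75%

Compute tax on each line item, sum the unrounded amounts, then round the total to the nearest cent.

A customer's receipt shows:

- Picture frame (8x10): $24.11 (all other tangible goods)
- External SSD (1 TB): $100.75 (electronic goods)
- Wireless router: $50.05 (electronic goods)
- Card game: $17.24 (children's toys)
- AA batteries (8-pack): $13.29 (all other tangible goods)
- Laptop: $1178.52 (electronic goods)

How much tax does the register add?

Picture frame (8x10) $24.11: all other tangible goods → 5.75% → $1.386325
External SSD (1 TB) $100.75: electronic goods, $50.00 or more → 10.5% → $10.57875
Wireless router $50.05: electronic goods, $50.00 or more → 10.5% → $5.25525
Card game $17.24: children's toys → 6.5% → $1.1206
AA batteries (8-pack) $13.29: all other tangible goods → 5.75% → $0.764175
Laptop $1178.52: electronic goods, $50.00 or more → 10.5% → $123.7446
Unrounded tax sum = $142.8497 → $142.85

$142.85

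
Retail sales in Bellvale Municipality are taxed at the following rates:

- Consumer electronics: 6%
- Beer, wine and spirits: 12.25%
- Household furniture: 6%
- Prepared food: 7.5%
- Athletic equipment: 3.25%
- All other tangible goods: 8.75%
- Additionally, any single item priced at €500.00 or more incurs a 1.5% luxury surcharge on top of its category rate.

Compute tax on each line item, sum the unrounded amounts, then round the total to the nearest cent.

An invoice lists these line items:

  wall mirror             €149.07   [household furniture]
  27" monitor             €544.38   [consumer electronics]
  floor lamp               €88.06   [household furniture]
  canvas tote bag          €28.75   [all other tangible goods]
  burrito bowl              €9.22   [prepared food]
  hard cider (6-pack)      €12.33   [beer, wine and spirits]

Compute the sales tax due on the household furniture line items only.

€14.23

Wall mirror €149.07: household furniture → 6% → €8.9442
Floor lamp €88.06: household furniture → 6% → €5.2836
Tax on household furniture: unrounded sum = €14.2278 → €14.23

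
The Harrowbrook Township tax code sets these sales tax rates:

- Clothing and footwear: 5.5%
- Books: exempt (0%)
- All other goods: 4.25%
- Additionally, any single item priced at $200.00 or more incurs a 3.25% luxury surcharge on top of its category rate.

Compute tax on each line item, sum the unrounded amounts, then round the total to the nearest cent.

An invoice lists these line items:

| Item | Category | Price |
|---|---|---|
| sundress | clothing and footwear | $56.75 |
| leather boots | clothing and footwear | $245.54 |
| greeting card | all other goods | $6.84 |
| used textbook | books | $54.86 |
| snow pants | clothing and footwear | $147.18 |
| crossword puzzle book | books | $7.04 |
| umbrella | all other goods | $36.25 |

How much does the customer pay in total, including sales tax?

$588.99

Sundress $56.75: clothing and footwear → 5.5% → $3.12125
Leather boots $245.54: clothing and footwear → 5.5% + 3.25% surcharge = 8.75% → $21.48475
Greeting card $6.84: all other goods → 4.25% → $0.2907
Used textbook $54.86: books → 0% → $0.00
Snow pants $147.18: clothing and footwear → 5.5% → $8.0949
Crossword puzzle book $7.04: books → 0% → $0.00
Umbrella $36.25: all other goods → 4.25% → $1.540625
Subtotal = $554.46; unrounded tax = $34.532225 → $34.53; total due = $588.99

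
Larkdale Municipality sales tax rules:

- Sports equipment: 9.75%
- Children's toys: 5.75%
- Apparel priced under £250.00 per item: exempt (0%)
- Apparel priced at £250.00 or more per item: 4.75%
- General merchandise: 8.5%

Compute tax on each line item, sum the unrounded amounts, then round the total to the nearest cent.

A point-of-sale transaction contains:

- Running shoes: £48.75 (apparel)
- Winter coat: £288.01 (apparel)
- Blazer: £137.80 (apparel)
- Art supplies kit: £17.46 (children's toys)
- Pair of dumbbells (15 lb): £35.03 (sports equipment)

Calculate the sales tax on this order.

Running shoes £48.75: apparel, under £250.00 → 0% → £0.00
Winter coat £288.01: apparel, £250.00 or more → 4.75% → £13.680475
Blazer £137.80: apparel, under £250.00 → 0% → £0.00
Art supplies kit £17.46: children's toys → 5.75% → £1.00395
Pair of dumbbells (15 lb) £35.03: sports equipment → 9.75% → £3.415425
Unrounded tax sum = £18.09985 → £18.10

£18.10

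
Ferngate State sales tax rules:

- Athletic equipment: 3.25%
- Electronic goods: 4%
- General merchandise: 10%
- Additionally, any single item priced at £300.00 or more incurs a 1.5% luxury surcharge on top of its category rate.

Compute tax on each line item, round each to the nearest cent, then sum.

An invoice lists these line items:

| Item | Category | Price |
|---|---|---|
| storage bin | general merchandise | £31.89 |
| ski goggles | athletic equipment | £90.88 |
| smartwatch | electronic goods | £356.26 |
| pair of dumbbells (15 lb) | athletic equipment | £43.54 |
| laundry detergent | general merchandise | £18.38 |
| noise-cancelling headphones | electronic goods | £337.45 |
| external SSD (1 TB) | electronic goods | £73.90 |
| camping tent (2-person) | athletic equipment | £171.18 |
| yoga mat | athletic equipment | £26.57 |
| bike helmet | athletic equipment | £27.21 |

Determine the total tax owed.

£57.81

Storage bin £31.89: general merchandise → 10% → £3.19
Ski goggles £90.88: athletic equipment → 3.25% → £2.95
Smartwatch £356.26: electronic goods → 4% + 1.5% surcharge = 5.5% → £19.59
Pair of dumbbells (15 lb) £43.54: athletic equipment → 3.25% → £1.42
Laundry detergent £18.38: general merchandise → 10% → £1.84
Noise-cancelling headphones £337.45: electronic goods → 4% + 1.5% surcharge = 5.5% → £18.56
External SSD (1 TB) £73.90: electronic goods → 4% → £2.96
Camping tent (2-person) £171.18: athletic equipment → 3.25% → £5.56
Yoga mat £26.57: athletic equipment → 3.25% → £0.86
Bike helmet £27.21: athletic equipment → 3.25% → £0.88
Total tax = £3.19 + £2.95 + £19.59 + £1.42 + £1.84 + £18.56 + £2.96 + £5.56 + £0.86 + £0.88 = £57.81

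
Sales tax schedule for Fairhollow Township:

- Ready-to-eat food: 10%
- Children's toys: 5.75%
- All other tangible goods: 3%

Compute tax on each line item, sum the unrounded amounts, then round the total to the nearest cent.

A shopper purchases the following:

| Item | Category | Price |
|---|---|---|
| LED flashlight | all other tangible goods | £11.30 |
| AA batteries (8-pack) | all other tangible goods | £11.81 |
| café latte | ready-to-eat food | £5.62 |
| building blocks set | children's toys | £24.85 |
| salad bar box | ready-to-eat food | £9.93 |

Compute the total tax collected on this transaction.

LED flashlight £11.30: all other tangible goods → 3% → £0.339
AA batteries (8-pack) £11.81: all other tangible goods → 3% → £0.3543
Café latte £5.62: ready-to-eat food → 10% → £0.562
Building blocks set £24.85: children's toys → 5.75% → £1.428875
Salad bar box £9.93: ready-to-eat food → 10% → £0.993
Unrounded tax sum = £3.677175 → £3.68

£3.68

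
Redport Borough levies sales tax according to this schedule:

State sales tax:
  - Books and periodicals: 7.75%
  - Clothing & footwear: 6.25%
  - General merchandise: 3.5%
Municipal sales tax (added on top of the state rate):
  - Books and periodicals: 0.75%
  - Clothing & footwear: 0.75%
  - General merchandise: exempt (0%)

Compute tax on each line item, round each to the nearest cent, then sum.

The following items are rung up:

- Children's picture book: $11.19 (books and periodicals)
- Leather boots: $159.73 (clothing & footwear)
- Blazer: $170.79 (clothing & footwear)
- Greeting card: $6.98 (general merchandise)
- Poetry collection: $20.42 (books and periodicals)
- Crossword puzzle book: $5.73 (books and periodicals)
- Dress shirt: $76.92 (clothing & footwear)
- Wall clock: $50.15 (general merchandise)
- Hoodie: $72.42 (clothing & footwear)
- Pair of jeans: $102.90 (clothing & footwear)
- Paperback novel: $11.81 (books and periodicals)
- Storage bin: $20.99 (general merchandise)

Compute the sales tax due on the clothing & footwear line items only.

$40.79

Leather boots $159.73: clothing & footwear → 6.25% + 0.75% municipal = 7% → $11.18
Blazer $170.79: clothing & footwear → 6.25% + 0.75% municipal = 7% → $11.96
Dress shirt $76.92: clothing & footwear → 6.25% + 0.75% municipal = 7% → $5.38
Hoodie $72.42: clothing & footwear → 6.25% + 0.75% municipal = 7% → $5.07
Pair of jeans $102.90: clothing & footwear → 6.25% + 0.75% municipal = 7% → $7.20
Tax on clothing & footwear = $11.18 + $11.96 + $5.38 + $5.07 + $7.20 = $40.79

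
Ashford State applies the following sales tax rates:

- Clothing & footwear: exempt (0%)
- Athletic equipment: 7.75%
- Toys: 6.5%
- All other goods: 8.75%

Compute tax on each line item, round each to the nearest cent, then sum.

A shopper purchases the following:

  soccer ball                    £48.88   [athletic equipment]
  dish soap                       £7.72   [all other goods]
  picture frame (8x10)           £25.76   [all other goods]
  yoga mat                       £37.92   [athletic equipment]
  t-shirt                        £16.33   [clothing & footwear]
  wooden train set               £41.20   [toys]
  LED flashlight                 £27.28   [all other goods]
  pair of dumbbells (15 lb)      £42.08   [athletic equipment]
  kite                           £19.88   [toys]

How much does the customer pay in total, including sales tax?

£286.33

Soccer ball £48.88: athletic equipment → 7.75% → £3.79
Dish soap £7.72: all other goods → 8.75% → £0.68
Picture frame (8x10) £25.76: all other goods → 8.75% → £2.25
Yoga mat £37.92: athletic equipment → 7.75% → £2.94
T-shirt £16.33: clothing & footwear → 0% → £0.00
Wooden train set £41.20: toys → 6.5% → £2.68
LED flashlight £27.28: all other goods → 8.75% → £2.39
Pair of dumbbells (15 lb) £42.08: athletic equipment → 7.75% → £3.26
Kite £19.88: toys → 6.5% → £1.29
Subtotal = £267.05; tax = £19.28; total due = £286.33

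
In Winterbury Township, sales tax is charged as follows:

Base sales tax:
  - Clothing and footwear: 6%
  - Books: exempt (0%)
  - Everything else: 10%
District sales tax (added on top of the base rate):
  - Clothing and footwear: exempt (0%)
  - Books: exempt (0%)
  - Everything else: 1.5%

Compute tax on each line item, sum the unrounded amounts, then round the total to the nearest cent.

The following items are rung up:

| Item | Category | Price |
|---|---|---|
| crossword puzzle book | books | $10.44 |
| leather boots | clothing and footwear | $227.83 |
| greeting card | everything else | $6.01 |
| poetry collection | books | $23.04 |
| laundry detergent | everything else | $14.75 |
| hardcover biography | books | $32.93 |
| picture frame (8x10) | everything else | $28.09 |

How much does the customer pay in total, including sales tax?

Crossword puzzle book $10.44: books → 0% + 0% district = 0% → $0.00
Leather boots $227.83: clothing and footwear → 6% + 0% district = 6% → $13.6698
Greeting card $6.01: everything else → 10% + 1.5% district = 11.5% → $0.69115
Poetry collection $23.04: books → 0% + 0% district = 0% → $0.00
Laundry detergent $14.75: everything else → 10% + 1.5% district = 11.5% → $1.69625
Hardcover biography $32.93: books → 0% + 0% district = 0% → $0.00
Picture frame (8x10) $28.09: everything else → 10% + 1.5% district = 11.5% → $3.23035
Subtotal = $343.09; unrounded tax = $19.28755 → $19.29; total due = $362.38

$362.38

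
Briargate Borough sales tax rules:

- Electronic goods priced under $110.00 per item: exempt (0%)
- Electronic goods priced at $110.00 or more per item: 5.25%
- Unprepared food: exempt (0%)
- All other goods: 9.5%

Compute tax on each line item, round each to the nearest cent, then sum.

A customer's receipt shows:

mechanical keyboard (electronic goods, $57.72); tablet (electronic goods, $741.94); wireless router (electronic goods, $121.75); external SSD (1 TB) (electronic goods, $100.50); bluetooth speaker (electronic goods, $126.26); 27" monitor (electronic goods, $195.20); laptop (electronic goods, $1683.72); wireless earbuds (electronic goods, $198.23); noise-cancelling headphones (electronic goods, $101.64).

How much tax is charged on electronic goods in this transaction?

Mechanical keyboard $57.72: electronic goods, under $110.00 → 0% → $0.00
Tablet $741.94: electronic goods, $110.00 or more → 5.25% → $38.95
Wireless router $121.75: electronic goods, $110.00 or more → 5.25% → $6.39
External SSD (1 TB) $100.50: electronic goods, under $110.00 → 0% → $0.00
Bluetooth speaker $126.26: electronic goods, $110.00 or more → 5.25% → $6.63
27" monitor $195.20: electronic goods, $110.00 or more → 5.25% → $10.25
Laptop $1683.72: electronic goods, $110.00 or more → 5.25% → $88.40
Wireless earbuds $198.23: electronic goods, $110.00 or more → 5.25% → $10.41
Noise-cancelling headphones $101.64: electronic goods, under $110.00 → 0% → $0.00
Tax on electronic goods = $0.00 + $38.95 + $6.39 + $0.00 + $6.63 + $10.25 + $88.40 + $10.41 + $0.00 = $161.03

$161.03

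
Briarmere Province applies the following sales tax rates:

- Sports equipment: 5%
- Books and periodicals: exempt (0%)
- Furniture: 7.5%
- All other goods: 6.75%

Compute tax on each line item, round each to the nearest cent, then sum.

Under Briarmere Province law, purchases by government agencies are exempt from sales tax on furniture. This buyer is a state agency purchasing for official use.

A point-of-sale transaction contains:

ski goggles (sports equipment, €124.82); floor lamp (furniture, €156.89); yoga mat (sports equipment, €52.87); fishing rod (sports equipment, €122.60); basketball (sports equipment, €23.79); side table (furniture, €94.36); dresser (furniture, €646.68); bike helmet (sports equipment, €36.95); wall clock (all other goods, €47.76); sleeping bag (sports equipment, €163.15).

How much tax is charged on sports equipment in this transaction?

€26.21

Ski goggles €124.82: sports equipment → 5% → €6.24
Yoga mat €52.87: sports equipment → 5% → €2.64
Fishing rod €122.60: sports equipment → 5% → €6.13
Basketball €23.79: sports equipment → 5% → €1.19
Bike helmet €36.95: sports equipment → 5% → €1.85
Sleeping bag €163.15: sports equipment → 5% → €8.16
Tax on sports equipment = €6.24 + €2.64 + €6.13 + €1.19 + €1.85 + €8.16 = €26.21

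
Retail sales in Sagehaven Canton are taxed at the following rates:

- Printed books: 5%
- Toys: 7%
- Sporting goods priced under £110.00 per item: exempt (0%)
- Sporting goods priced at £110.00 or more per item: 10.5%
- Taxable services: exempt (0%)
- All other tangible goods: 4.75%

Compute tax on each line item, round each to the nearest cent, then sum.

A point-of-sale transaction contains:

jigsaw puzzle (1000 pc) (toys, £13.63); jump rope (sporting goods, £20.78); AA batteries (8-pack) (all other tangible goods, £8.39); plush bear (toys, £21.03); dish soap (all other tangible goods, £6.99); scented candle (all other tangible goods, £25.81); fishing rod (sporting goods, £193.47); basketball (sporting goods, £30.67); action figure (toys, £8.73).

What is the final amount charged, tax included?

Jigsaw puzzle (1000 pc) £13.63: toys → 7% → £0.95
Jump rope £20.78: sporting goods, under £110.00 → 0% → £0.00
AA batteries (8-pack) £8.39: all other tangible goods → 4.75% → £0.40
Plush bear £21.03: toys → 7% → £1.47
Dish soap £6.99: all other tangible goods → 4.75% → £0.33
Scented candle £25.81: all other tangible goods → 4.75% → £1.23
Fishing rod £193.47: sporting goods, £110.00 or more → 10.5% → £20.31
Basketball £30.67: sporting goods, under £110.00 → 0% → £0.00
Action figure £8.73: toys → 7% → £0.61
Subtotal = £329.50; tax = £25.30; total due = £354.80

£354.80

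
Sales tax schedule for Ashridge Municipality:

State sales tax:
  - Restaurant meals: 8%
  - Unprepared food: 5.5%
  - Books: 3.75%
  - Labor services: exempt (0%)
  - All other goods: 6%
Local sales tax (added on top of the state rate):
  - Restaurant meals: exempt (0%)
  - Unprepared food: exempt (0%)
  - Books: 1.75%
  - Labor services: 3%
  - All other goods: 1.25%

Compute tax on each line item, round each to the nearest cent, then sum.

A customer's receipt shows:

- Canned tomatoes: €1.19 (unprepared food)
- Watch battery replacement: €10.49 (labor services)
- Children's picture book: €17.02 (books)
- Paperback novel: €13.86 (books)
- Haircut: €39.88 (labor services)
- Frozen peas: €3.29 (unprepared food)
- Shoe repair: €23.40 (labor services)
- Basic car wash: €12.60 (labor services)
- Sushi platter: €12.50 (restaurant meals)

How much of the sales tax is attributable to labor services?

Watch battery replacement €10.49: labor services → 0% + 3% local = 3% → €0.31
Haircut €39.88: labor services → 0% + 3% local = 3% → €1.20
Shoe repair €23.40: labor services → 0% + 3% local = 3% → €0.70
Basic car wash €12.60: labor services → 0% + 3% local = 3% → €0.38
Tax on labor services = €0.31 + €1.20 + €0.70 + €0.38 = €2.59

€2.59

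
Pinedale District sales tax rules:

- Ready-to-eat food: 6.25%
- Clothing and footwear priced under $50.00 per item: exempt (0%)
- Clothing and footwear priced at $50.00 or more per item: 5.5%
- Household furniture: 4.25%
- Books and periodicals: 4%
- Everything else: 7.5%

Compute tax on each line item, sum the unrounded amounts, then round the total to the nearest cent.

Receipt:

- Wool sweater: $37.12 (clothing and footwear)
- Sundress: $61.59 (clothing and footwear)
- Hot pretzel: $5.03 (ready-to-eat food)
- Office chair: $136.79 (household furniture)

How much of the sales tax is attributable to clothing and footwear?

Wool sweater $37.12: clothing and footwear, under $50.00 → 0% → $0.00
Sundress $61.59: clothing and footwear, $50.00 or more → 5.5% → $3.38745
Tax on clothing and footwear: unrounded sum = $3.38745 → $3.39

$3.39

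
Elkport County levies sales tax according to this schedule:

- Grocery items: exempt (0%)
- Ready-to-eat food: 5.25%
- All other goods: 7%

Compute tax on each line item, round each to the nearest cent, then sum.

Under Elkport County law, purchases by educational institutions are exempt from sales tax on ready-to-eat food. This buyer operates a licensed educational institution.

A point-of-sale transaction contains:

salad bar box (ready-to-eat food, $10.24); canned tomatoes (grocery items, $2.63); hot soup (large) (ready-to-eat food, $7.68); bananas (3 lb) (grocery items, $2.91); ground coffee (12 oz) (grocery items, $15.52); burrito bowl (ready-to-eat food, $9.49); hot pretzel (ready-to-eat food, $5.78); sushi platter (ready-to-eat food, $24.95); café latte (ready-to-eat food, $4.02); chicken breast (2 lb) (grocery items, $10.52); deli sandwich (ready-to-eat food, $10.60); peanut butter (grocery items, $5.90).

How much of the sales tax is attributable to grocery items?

$0.00

Canned tomatoes $2.63: grocery items → 0% → $0.00
Bananas (3 lb) $2.91: grocery items → 0% → $0.00
Ground coffee (12 oz) $15.52: grocery items → 0% → $0.00
Chicken breast (2 lb) $10.52: grocery items → 0% → $0.00
Peanut butter $5.90: grocery items → 0% → $0.00
Tax on grocery items = $0.00 + $0.00 + $0.00 + $0.00 + $0.00 = $0.00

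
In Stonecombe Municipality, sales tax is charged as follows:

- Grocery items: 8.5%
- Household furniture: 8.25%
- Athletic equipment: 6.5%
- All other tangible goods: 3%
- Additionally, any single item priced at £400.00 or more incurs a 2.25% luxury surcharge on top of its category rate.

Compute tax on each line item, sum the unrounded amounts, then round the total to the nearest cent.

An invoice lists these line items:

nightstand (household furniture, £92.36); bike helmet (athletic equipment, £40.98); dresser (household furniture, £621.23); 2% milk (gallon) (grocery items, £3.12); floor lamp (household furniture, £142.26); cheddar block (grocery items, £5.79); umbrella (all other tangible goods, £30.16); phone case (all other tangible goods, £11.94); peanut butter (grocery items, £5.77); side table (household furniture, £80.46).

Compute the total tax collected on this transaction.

£96.40

Nightstand £92.36: household furniture → 8.25% → £7.6197
Bike helmet £40.98: athletic equipment → 6.5% → £2.6637
Dresser £621.23: household furniture → 8.25% + 2.25% surcharge = 10.5% → £65.22915
2% milk (gallon) £3.12: grocery items → 8.5% → £0.2652
Floor lamp £142.26: household furniture → 8.25% → £11.73645
Cheddar block £5.79: grocery items → 8.5% → £0.49215
Umbrella £30.16: all other tangible goods → 3% → £0.9048
Phone case £11.94: all other tangible goods → 3% → £0.3582
Peanut butter £5.77: grocery items → 8.5% → £0.49045
Side table £80.46: household furniture → 8.25% → £6.63795
Unrounded tax sum = £96.39775 → £96.40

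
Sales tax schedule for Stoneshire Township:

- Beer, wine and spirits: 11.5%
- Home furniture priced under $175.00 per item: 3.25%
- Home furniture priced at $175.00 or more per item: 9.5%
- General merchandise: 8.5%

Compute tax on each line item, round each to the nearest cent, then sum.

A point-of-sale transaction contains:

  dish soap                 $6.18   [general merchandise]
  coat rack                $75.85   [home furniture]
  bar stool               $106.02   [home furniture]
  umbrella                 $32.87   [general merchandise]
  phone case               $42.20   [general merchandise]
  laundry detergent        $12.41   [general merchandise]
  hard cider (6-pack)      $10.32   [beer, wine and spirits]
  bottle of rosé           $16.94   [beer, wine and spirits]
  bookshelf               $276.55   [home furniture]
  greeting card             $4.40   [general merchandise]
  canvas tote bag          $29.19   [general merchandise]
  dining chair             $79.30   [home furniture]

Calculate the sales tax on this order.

$48.72

Dish soap $6.18: general merchandise → 8.5% → $0.53
Coat rack $75.85: home furniture, under $175.00 → 3.25% → $2.47
Bar stool $106.02: home furniture, under $175.00 → 3.25% → $3.45
Umbrella $32.87: general merchandise → 8.5% → $2.79
Phone case $42.20: general merchandise → 8.5% → $3.59
Laundry detergent $12.41: general merchandise → 8.5% → $1.05
Hard cider (6-pack) $10.32: beer, wine and spirits → 11.5% → $1.19
Bottle of rosé $16.94: beer, wine and spirits → 11.5% → $1.95
Bookshelf $276.55: home furniture, $175.00 or more → 9.5% → $26.27
Greeting card $4.40: general merchandise → 8.5% → $0.37
Canvas tote bag $29.19: general merchandise → 8.5% → $2.48
Dining chair $79.30: home furniture, under $175.00 → 3.25% → $2.58
Total tax = $0.53 + $2.47 + $3.45 + $2.79 + $3.59 + $1.05 + $1.19 + $1.95 + $26.27 + $0.37 + $2.48 + $2.58 = $48.72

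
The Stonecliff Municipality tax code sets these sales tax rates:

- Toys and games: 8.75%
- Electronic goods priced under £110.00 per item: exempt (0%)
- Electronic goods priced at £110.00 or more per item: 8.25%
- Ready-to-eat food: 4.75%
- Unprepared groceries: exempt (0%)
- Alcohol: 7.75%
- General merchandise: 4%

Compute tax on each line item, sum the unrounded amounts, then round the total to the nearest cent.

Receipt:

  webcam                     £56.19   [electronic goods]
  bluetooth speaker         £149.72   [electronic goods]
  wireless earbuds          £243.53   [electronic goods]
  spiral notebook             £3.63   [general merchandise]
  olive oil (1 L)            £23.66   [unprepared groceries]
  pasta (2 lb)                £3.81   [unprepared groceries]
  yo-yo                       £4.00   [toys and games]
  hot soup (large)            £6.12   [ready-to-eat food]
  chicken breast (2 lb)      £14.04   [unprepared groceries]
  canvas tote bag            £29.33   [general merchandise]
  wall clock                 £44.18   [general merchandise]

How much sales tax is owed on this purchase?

Webcam £56.19: electronic goods, under £110.00 → 0% → £0.00
Bluetooth speaker £149.72: electronic goods, £110.00 or more → 8.25% → £12.3519
Wireless earbuds £243.53: electronic goods, £110.00 or more → 8.25% → £20.091225
Spiral notebook £3.63: general merchandise → 4% → £0.1452
Olive oil (1 L) £23.66: unprepared groceries → 0% → £0.00
Pasta (2 lb) £3.81: unprepared groceries → 0% → £0.00
Yo-yo £4.00: toys and games → 8.75% → £0.35
Hot soup (large) £6.12: ready-to-eat food → 4.75% → £0.2907
Chicken breast (2 lb) £14.04: unprepared groceries → 0% → £0.00
Canvas tote bag £29.33: general merchandise → 4% → £1.1732
Wall clock £44.18: general merchandise → 4% → £1.7672
Unrounded tax sum = £36.169425 → £36.17

£36.17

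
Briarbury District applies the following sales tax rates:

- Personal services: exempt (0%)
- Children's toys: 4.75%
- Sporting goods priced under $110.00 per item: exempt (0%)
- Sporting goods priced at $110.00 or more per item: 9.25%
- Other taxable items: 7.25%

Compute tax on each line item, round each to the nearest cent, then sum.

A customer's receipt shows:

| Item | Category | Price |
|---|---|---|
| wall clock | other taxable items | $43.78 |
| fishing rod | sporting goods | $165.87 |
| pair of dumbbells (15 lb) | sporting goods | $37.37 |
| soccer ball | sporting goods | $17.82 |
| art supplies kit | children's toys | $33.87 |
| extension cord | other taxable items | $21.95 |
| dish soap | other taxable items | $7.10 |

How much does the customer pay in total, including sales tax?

$349.98

Wall clock $43.78: other taxable items → 7.25% → $3.17
Fishing rod $165.87: sporting goods, $110.00 or more → 9.25% → $15.34
Pair of dumbbells (15 lb) $37.37: sporting goods, under $110.00 → 0% → $0.00
Soccer ball $17.82: sporting goods, under $110.00 → 0% → $0.00
Art supplies kit $33.87: children's toys → 4.75% → $1.61
Extension cord $21.95: other taxable items → 7.25% → $1.59
Dish soap $7.10: other taxable items → 7.25% → $0.51
Subtotal = $327.76; tax = $22.22; total due = $349.98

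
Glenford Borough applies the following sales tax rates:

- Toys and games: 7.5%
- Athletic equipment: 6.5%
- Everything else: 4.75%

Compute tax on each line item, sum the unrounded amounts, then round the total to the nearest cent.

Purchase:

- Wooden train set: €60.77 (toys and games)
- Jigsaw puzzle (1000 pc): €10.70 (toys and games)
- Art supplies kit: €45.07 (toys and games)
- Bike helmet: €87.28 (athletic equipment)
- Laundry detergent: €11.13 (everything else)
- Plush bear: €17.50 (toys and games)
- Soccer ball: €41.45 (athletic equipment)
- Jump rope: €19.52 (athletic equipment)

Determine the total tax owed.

€20.22

Wooden train set €60.77: toys and games → 7.5% → €4.55775
Jigsaw puzzle (1000 pc) €10.70: toys and games → 7.5% → €0.8025
Art supplies kit €45.07: toys and games → 7.5% → €3.38025
Bike helmet €87.28: athletic equipment → 6.5% → €5.6732
Laundry detergent €11.13: everything else → 4.75% → €0.528675
Plush bear €17.50: toys and games → 7.5% → €1.3125
Soccer ball €41.45: athletic equipment → 6.5% → €2.69425
Jump rope €19.52: athletic equipment → 6.5% → €1.2688
Unrounded tax sum = €20.217925 → €20.22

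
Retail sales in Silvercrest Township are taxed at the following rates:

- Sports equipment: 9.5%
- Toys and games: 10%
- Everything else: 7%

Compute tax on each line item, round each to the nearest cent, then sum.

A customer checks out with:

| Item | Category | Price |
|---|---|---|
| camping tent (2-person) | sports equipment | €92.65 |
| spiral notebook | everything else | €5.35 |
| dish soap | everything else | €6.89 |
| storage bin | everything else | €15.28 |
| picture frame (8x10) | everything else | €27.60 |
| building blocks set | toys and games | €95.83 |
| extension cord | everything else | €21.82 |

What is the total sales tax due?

Camping tent (2-person) €92.65: sports equipment → 9.5% → €8.80
Spiral notebook €5.35: everything else → 7% → €0.37
Dish soap €6.89: everything else → 7% → €0.48
Storage bin €15.28: everything else → 7% → €1.07
Picture frame (8x10) €27.60: everything else → 7% → €1.93
Building blocks set €95.83: toys and games → 10% → €9.58
Extension cord €21.82: everything else → 7% → €1.53
Total tax = €8.80 + €0.37 + €0.48 + €1.07 + €1.93 + €9.58 + €1.53 = €23.76

€23.76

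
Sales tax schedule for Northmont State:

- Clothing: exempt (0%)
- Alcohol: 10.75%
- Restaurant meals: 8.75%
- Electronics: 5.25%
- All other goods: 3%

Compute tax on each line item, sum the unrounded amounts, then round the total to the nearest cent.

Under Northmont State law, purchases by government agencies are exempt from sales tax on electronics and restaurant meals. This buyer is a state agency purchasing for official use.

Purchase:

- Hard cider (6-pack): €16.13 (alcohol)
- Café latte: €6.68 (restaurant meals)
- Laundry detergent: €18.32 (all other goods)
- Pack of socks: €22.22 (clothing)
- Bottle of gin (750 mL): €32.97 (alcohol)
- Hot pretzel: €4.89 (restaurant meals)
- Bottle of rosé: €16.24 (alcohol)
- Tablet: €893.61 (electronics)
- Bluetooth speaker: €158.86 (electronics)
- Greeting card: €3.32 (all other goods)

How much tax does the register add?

€7.67

Hard cider (6-pack) €16.13: alcohol → 10.75% → €1.733975
Café latte €6.68: restaurant meals, buyer-exempt → 0% → €0.00
Laundry detergent €18.32: all other goods → 3% → €0.5496
Pack of socks €22.22: clothing → 0% → €0.00
Bottle of gin (750 mL) €32.97: alcohol → 10.75% → €3.544275
Hot pretzel €4.89: restaurant meals, buyer-exempt → 0% → €0.00
Bottle of rosé €16.24: alcohol → 10.75% → €1.7458
Tablet €893.61: electronics, buyer-exempt → 0% → €0.00
Bluetooth speaker €158.86: electronics, buyer-exempt → 0% → €0.00
Greeting card €3.32: all other goods → 3% → €0.0996
Unrounded tax sum = €7.67325 → €7.67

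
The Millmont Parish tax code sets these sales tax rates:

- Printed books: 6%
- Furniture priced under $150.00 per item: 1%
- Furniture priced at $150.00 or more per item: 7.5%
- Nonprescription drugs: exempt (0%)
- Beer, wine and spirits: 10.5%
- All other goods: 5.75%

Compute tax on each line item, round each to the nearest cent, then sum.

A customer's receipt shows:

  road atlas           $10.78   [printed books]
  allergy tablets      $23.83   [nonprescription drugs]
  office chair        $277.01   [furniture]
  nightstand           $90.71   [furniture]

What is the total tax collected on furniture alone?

$21.69

Office chair $277.01: furniture, $150.00 or more → 7.5% → $20.78
Nightstand $90.71: furniture, under $150.00 → 1% → $0.91
Tax on furniture = $20.78 + $0.91 = $21.69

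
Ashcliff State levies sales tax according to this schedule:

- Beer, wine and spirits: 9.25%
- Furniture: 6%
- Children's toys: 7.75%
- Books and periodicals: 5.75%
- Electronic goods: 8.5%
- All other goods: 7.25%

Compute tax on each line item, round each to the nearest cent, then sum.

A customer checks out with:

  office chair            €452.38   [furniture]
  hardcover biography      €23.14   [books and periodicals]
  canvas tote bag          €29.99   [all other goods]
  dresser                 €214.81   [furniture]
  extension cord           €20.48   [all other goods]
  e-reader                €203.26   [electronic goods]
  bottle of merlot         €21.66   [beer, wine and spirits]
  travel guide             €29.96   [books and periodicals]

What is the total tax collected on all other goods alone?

€3.65

Canvas tote bag €29.99: all other goods → 7.25% → €2.17
Extension cord €20.48: all other goods → 7.25% → €1.48
Tax on all other goods = €2.17 + €1.48 = €3.65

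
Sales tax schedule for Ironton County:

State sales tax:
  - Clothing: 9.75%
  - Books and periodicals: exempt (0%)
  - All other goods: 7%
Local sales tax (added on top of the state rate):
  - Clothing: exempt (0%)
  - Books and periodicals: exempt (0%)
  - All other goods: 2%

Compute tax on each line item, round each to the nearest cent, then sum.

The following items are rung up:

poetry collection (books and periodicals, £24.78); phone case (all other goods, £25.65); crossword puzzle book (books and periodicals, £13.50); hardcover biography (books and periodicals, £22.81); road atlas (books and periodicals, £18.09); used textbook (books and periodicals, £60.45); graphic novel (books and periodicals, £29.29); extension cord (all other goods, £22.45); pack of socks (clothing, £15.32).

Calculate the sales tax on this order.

£5.82

Poetry collection £24.78: books and periodicals → 0% + 0% local = 0% → £0.00
Phone case £25.65: all other goods → 7% + 2% local = 9% → £2.31
Crossword puzzle book £13.50: books and periodicals → 0% + 0% local = 0% → £0.00
Hardcover biography £22.81: books and periodicals → 0% + 0% local = 0% → £0.00
Road atlas £18.09: books and periodicals → 0% + 0% local = 0% → £0.00
Used textbook £60.45: books and periodicals → 0% + 0% local = 0% → £0.00
Graphic novel £29.29: books and periodicals → 0% + 0% local = 0% → £0.00
Extension cord £22.45: all other goods → 7% + 2% local = 9% → £2.02
Pack of socks £15.32: clothing → 9.75% + 0% local = 9.75% → £1.49
Total tax = £2.31 + £2.02 + £1.49 = £5.82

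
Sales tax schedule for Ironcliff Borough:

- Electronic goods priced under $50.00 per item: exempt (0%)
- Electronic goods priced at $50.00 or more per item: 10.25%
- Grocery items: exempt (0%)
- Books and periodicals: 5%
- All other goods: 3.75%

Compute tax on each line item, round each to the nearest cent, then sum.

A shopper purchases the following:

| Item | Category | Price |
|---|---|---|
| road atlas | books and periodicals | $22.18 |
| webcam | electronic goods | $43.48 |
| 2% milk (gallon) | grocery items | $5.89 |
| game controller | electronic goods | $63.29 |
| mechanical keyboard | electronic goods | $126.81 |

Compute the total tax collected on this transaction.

Road atlas $22.18: books and periodicals → 5% → $1.11
Webcam $43.48: electronic goods, under $50.00 → 0% → $0.00
2% milk (gallon) $5.89: grocery items → 0% → $0.00
Game controller $63.29: electronic goods, $50.00 or more → 10.25% → $6.49
Mechanical keyboard $126.81: electronic goods, $50.00 or more → 10.25% → $13.00
Total tax = $1.11 + $6.49 + $13.00 = $20.60

$20.60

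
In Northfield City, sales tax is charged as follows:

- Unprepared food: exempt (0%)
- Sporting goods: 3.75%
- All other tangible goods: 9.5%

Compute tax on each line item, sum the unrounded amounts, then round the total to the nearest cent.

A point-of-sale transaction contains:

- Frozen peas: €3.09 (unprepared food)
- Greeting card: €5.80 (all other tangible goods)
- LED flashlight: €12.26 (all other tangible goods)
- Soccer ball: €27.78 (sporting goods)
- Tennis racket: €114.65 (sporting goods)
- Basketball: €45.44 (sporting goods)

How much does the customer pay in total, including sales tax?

Frozen peas €3.09: unprepared food → 0% → €0.00
Greeting card €5.80: all other tangible goods → 9.5% → €0.551
LED flashlight €12.26: all other tangible goods → 9.5% → €1.1647
Soccer ball €27.78: sporting goods → 3.75% → €1.04175
Tennis racket €114.65: sporting goods → 3.75% → €4.299375
Basketball €45.44: sporting goods → 3.75% → €1.704
Subtotal = €209.02; unrounded tax = €8.760825 → €8.76; total due = €217.78

€217.78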